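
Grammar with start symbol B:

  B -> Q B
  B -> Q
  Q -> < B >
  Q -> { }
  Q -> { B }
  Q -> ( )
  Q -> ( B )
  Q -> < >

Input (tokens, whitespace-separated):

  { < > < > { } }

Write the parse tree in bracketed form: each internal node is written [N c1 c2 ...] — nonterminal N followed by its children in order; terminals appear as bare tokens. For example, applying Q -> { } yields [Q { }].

B
Q
{ B }
{ Q B }
{ < > B }
{ < > Q B }
{ < > < > B }
{ < > < > Q }
{ < > < > { } }

[B [Q { [B [Q < >] [B [Q < >] [B [Q { }]]]] }]]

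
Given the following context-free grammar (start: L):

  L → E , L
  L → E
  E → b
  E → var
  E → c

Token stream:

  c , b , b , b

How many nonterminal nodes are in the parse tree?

[L [E c] , [L [E b] , [L [E b] , [L [E b]]]]]

8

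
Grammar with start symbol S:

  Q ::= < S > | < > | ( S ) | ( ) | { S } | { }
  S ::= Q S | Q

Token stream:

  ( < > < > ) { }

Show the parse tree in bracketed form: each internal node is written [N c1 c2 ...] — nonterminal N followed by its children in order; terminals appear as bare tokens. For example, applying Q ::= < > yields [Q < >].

[S [Q ( [S [Q < >] [S [Q < >]]] )] [S [Q { }]]]

S
Q S
( S ) S
( Q S ) S
( < > S ) S
( < > Q ) S
( < > < > ) S
( < > < > ) Q
( < > < > ) { }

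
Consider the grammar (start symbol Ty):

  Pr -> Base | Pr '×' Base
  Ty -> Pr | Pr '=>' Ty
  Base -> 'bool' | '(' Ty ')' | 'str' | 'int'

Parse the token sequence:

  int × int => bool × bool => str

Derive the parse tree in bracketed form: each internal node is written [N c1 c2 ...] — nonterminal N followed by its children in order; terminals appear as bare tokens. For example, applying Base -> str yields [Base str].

Ty
Pr => Ty
Pr × Base => Ty
Base × Base => Ty
int × Base => Ty
int × int => Ty
int × int => Pr => Ty
int × int => Pr × Base => Ty
int × int => Base × Base => Ty
int × int => bool × Base => Ty
int × int => bool × bool => Ty
int × int => bool × bool => Pr
int × int => bool × bool => Base
int × int => bool × bool => str

[Ty [Pr [Pr [Base int]] × [Base int]] => [Ty [Pr [Pr [Base bool]] × [Base bool]] => [Ty [Pr [Base str]]]]]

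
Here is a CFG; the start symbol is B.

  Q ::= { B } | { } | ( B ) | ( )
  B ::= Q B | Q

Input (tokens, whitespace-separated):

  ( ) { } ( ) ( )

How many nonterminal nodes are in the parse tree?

8

[B [Q ( )] [B [Q { }] [B [Q ( )] [B [Q ( )]]]]]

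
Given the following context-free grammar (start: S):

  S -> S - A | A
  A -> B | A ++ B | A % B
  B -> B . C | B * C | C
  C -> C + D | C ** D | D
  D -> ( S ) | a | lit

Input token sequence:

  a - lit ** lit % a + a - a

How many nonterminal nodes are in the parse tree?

[S [S [S [A [B [C [D a]]]]] - [A [A [B [C [C [D lit]] ** [D lit]]]] % [B [C [C [D a]] + [D a]]]]] - [A [B [C [D a]]]]]

23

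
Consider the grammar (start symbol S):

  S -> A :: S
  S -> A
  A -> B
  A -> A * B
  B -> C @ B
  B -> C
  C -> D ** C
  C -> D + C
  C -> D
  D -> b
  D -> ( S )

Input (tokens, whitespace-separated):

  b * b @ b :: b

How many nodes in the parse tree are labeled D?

[S [A [A [B [C [D b]]]] * [B [C [D b]] @ [B [C [D b]]]]] :: [S [A [B [C [D b]]]]]]

4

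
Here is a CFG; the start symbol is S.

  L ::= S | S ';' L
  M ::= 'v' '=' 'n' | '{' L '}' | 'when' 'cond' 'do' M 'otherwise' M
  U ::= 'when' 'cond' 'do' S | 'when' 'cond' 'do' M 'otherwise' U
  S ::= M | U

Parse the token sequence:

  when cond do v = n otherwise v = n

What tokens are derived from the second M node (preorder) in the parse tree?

v = n

[S [M when cond do [M v = n] otherwise [M v = n]]]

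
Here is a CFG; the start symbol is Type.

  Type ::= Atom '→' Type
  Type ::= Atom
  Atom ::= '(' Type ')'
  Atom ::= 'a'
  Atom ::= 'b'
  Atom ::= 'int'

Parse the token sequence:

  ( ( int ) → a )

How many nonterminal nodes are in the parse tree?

8

[Type [Atom ( [Type [Atom ( [Type [Atom int]] )] → [Type [Atom a]]] )]]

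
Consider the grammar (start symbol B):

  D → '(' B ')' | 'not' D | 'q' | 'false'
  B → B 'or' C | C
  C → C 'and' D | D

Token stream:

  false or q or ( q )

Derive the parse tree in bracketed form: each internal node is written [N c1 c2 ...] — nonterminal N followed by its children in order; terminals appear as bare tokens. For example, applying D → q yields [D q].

[B [B [B [C [D false]]] or [C [D q]]] or [C [D ( [B [C [D q]]] )]]]

B
B or C
B or C or C
C or C or C
D or C or C
false or C or C
false or D or C
false or q or C
false or q or D
false or q or ( B )
false or q or ( C )
false or q or ( D )
false or q or ( q )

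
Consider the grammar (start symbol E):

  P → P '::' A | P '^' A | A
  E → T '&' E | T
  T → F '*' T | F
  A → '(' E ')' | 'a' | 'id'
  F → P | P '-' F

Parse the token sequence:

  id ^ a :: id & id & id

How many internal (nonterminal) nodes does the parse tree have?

19

[E [T [F [P [P [P [A id]] ^ [A a]] :: [A id]]]] & [E [T [F [P [A id]]]] & [E [T [F [P [A id]]]]]]]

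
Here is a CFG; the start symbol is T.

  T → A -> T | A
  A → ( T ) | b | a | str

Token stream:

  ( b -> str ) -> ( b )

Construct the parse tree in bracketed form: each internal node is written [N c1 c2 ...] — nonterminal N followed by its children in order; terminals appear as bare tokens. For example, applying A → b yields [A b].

[T [A ( [T [A b] -> [T [A str]]] )] -> [T [A ( [T [A b]] )]]]

T
A -> T
( T ) -> T
( A -> T ) -> T
( b -> T ) -> T
( b -> A ) -> T
( b -> str ) -> T
( b -> str ) -> A
( b -> str ) -> ( T )
( b -> str ) -> ( A )
( b -> str ) -> ( b )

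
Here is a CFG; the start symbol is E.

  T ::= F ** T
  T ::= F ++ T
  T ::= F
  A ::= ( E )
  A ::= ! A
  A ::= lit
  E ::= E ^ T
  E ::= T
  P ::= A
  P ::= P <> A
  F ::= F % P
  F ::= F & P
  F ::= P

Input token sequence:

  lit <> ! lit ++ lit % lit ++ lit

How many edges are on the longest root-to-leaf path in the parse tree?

7

[E [T [F [P [P [A lit]] <> [A ! [A lit]]]] ++ [T [F [F [P [A lit]]] % [P [A lit]]] ++ [T [F [P [A lit]]]]]]]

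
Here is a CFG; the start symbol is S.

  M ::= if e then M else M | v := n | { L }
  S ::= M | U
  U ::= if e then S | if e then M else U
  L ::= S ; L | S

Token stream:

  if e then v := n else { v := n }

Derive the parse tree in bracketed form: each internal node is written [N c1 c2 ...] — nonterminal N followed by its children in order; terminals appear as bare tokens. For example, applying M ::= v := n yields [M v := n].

[S [M if e then [M v := n] else [M { [L [S [M v := n]]] }]]]

S
M
if e then M else M
if e then v := n else M
if e then v := n else { L }
if e then v := n else { S }
if e then v := n else { M }
if e then v := n else { v := n }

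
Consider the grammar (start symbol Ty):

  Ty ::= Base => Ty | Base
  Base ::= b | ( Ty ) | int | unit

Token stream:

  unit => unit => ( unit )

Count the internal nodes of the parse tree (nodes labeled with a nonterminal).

[Ty [Base unit] => [Ty [Base unit] => [Ty [Base ( [Ty [Base unit]] )]]]]

8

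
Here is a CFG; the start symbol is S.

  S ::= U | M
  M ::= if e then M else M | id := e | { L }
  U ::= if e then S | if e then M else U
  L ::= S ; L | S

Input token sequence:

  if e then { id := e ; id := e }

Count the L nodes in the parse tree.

2

[S [U if e then [S [M { [L [S [M id := e]] ; [L [S [M id := e]]]] }]]]]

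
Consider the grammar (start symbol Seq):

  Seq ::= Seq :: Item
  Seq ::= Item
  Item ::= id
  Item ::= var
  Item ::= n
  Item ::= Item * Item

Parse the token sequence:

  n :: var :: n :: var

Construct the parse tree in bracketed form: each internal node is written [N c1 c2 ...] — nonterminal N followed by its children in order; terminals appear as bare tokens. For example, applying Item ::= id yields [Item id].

Seq
Seq :: Item
Seq :: Item :: Item
Seq :: Item :: Item :: Item
Item :: Item :: Item :: Item
n :: Item :: Item :: Item
n :: var :: Item :: Item
n :: var :: n :: Item
n :: var :: n :: var

[Seq [Seq [Seq [Seq [Item n]] :: [Item var]] :: [Item n]] :: [Item var]]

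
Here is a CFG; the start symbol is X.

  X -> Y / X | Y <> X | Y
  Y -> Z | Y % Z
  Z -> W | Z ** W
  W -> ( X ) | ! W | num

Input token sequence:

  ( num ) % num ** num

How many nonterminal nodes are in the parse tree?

13

[X [Y [Y [Z [W ( [X [Y [Z [W num]]]] )]]] % [Z [Z [W num]] ** [W num]]]]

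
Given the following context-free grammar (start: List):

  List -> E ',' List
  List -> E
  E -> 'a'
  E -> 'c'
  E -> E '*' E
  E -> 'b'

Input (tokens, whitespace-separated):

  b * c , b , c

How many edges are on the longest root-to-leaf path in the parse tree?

[List [E [E b] * [E c]] , [List [E b] , [List [E c]]]]

4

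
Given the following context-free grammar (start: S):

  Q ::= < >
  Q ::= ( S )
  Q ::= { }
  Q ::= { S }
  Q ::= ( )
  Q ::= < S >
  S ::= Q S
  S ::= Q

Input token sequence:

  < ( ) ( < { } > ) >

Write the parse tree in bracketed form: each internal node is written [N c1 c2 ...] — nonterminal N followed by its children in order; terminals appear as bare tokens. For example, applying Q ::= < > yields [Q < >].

S
Q
< S >
< Q S >
< ( ) S >
< ( ) Q >
< ( ) ( S ) >
< ( ) ( Q ) >
< ( ) ( < S > ) >
< ( ) ( < Q > ) >
< ( ) ( < { } > ) >

[S [Q < [S [Q ( )] [S [Q ( [S [Q < [S [Q { }]] >]] )]]] >]]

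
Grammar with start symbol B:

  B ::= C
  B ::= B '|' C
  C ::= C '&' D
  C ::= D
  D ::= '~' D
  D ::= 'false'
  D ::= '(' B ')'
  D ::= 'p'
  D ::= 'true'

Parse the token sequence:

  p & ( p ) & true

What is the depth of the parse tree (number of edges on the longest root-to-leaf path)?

7

[B [C [C [C [D p]] & [D ( [B [C [D p]]] )]] & [D true]]]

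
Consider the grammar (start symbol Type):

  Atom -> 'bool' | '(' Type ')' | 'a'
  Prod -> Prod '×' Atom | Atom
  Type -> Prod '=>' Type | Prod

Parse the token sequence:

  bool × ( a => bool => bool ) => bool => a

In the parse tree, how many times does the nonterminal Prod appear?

7

[Type [Prod [Prod [Atom bool]] × [Atom ( [Type [Prod [Atom a]] => [Type [Prod [Atom bool]] => [Type [Prod [Atom bool]]]]] )]] => [Type [Prod [Atom bool]] => [Type [Prod [Atom a]]]]]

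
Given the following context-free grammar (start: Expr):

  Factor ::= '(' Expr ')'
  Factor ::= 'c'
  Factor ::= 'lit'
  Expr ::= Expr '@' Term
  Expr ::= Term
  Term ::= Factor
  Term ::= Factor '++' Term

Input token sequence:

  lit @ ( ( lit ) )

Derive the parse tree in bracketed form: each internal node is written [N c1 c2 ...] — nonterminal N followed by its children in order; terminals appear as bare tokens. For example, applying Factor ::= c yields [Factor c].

[Expr [Expr [Term [Factor lit]]] @ [Term [Factor ( [Expr [Term [Factor ( [Expr [Term [Factor lit]]] )]]] )]]]

Expr
Expr @ Term
Term @ Term
Factor @ Term
lit @ Term
lit @ Factor
lit @ ( Expr )
lit @ ( Term )
lit @ ( Factor )
lit @ ( ( Expr ) )
lit @ ( ( Term ) )
lit @ ( ( Factor ) )
lit @ ( ( lit ) )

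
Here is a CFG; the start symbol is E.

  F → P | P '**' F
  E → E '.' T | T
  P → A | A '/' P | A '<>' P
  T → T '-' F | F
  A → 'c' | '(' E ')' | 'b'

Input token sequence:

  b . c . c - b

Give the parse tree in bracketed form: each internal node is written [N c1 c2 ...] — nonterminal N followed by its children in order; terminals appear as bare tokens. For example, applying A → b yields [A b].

E
E . T
E . T . T
T . T . T
F . T . T
P . T . T
A . T . T
b . T . T
b . F . T
b . P . T
b . A . T
b . c . T
b . c . T - F
b . c . F - F
b . c . P - F
b . c . A - F
b . c . c - F
b . c . c - P
b . c . c - A
b . c . c - b

[E [E [E [T [F [P [A b]]]]] . [T [F [P [A c]]]]] . [T [T [F [P [A c]]]] - [F [P [A b]]]]]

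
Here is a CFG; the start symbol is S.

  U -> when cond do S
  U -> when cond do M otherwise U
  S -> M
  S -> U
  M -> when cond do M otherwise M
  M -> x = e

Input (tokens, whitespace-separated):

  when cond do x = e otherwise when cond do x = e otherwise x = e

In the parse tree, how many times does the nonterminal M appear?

[S [M when cond do [M x = e] otherwise [M when cond do [M x = e] otherwise [M x = e]]]]

5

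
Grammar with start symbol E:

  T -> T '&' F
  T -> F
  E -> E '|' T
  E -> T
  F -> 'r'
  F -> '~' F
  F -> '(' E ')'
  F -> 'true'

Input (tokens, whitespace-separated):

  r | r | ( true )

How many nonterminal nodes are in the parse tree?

12

[E [E [E [T [F r]]] | [T [F r]]] | [T [F ( [E [T [F true]]] )]]]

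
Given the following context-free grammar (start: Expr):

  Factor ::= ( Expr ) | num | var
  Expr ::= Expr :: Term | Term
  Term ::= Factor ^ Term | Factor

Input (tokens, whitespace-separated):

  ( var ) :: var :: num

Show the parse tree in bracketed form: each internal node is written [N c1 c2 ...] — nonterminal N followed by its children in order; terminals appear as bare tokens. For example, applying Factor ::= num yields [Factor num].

[Expr [Expr [Expr [Term [Factor ( [Expr [Term [Factor var]]] )]]] :: [Term [Factor var]]] :: [Term [Factor num]]]

Expr
Expr :: Term
Expr :: Term :: Term
Term :: Term :: Term
Factor :: Term :: Term
( Expr ) :: Term :: Term
( Term ) :: Term :: Term
( Factor ) :: Term :: Term
( var ) :: Term :: Term
( var ) :: Factor :: Term
( var ) :: var :: Term
( var ) :: var :: Factor
( var ) :: var :: num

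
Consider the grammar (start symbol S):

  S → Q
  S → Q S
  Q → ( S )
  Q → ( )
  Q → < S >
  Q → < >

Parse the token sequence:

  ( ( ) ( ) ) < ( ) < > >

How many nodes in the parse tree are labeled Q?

6

[S [Q ( [S [Q ( )] [S [Q ( )]]] )] [S [Q < [S [Q ( )] [S [Q < >]]] >]]]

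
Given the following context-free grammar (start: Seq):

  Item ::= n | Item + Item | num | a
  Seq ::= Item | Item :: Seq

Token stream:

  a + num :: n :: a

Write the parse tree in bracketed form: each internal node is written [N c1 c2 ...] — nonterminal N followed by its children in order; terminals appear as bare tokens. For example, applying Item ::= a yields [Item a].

Seq
Item :: Seq
Item + Item :: Seq
a + Item :: Seq
a + num :: Seq
a + num :: Item :: Seq
a + num :: n :: Seq
a + num :: n :: Item
a + num :: n :: a

[Seq [Item [Item a] + [Item num]] :: [Seq [Item n] :: [Seq [Item a]]]]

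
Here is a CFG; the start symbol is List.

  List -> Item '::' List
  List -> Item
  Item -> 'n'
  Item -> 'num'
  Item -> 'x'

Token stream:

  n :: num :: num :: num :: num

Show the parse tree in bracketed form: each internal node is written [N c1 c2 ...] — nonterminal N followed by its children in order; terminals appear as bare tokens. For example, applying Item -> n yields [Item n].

List
Item :: List
n :: List
n :: Item :: List
n :: num :: List
n :: num :: Item :: List
n :: num :: num :: List
n :: num :: num :: Item :: List
n :: num :: num :: num :: List
n :: num :: num :: num :: Item
n :: num :: num :: num :: num

[List [Item n] :: [List [Item num] :: [List [Item num] :: [List [Item num] :: [List [Item num]]]]]]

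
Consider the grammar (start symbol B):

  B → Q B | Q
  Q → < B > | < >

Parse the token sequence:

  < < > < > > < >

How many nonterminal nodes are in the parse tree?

[B [Q < [B [Q < >] [B [Q < >]]] >] [B [Q < >]]]

8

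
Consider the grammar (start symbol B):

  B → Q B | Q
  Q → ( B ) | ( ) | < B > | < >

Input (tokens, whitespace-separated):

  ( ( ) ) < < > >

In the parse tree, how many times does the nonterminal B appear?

[B [Q ( [B [Q ( )]] )] [B [Q < [B [Q < >]] >]]]

4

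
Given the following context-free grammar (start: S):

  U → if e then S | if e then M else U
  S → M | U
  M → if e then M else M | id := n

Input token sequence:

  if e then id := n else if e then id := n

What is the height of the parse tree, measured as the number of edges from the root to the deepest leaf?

[S [U if e then [M id := n] else [U if e then [S [M id := n]]]]]

5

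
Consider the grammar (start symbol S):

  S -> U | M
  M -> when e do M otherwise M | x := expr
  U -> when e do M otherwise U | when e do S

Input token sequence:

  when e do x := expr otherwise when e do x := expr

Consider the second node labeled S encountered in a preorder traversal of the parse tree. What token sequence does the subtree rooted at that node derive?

x := expr

[S [U when e do [M x := expr] otherwise [U when e do [S [M x := expr]]]]]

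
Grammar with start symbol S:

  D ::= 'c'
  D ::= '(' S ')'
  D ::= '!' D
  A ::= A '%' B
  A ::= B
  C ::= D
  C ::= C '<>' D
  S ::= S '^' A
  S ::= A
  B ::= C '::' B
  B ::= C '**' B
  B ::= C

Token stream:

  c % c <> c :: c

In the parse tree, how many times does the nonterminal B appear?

3

[S [A [A [B [C [D c]]]] % [B [C [C [D c]] <> [D c]] :: [B [C [D c]]]]]]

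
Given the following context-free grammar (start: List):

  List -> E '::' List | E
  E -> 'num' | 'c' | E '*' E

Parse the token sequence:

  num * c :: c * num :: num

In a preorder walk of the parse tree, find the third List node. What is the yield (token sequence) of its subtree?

[List [E [E num] * [E c]] :: [List [E [E c] * [E num]] :: [List [E num]]]]

num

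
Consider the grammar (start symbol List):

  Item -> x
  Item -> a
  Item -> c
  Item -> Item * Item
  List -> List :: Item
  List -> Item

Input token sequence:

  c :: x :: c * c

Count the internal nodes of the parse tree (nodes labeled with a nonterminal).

8

[List [List [List [Item c]] :: [Item x]] :: [Item [Item c] * [Item c]]]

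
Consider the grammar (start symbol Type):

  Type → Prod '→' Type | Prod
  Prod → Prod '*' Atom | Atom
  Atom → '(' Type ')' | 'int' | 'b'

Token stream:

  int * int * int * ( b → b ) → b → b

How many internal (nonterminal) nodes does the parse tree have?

[Type [Prod [Prod [Prod [Prod [Atom int]] * [Atom int]] * [Atom int]] * [Atom ( [Type [Prod [Atom b]] → [Type [Prod [Atom b]]]] )]] → [Type [Prod [Atom b]] → [Type [Prod [Atom b]]]]]

21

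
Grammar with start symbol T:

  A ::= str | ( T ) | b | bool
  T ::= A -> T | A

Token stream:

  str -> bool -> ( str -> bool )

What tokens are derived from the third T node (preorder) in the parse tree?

( str -> bool )

[T [A str] -> [T [A bool] -> [T [A ( [T [A str] -> [T [A bool]]] )]]]]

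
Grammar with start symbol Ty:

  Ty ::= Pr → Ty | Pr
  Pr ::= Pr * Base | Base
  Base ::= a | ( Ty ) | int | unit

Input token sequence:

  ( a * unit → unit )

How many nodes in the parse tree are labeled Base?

4

[Ty [Pr [Base ( [Ty [Pr [Pr [Base a]] * [Base unit]] → [Ty [Pr [Base unit]]]] )]]]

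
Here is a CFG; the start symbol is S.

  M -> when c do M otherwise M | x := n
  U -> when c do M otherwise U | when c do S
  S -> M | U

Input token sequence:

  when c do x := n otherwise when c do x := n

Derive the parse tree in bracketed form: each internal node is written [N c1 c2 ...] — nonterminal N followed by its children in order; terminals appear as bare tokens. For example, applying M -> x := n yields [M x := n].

S
U
when c do M otherwise U
when c do x := n otherwise U
when c do x := n otherwise when c do S
when c do x := n otherwise when c do M
when c do x := n otherwise when c do x := n

[S [U when c do [M x := n] otherwise [U when c do [S [M x := n]]]]]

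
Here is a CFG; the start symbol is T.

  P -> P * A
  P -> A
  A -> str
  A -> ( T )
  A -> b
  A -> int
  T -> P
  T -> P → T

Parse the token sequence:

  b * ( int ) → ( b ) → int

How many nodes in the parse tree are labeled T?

5

[T [P [P [A b]] * [A ( [T [P [A int]]] )]] → [T [P [A ( [T [P [A b]]] )]] → [T [P [A int]]]]]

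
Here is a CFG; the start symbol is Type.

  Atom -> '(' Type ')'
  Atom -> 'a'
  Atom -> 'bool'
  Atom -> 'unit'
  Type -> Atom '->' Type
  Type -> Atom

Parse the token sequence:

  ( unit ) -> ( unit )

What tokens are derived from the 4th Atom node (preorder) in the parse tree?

unit

[Type [Atom ( [Type [Atom unit]] )] -> [Type [Atom ( [Type [Atom unit]] )]]]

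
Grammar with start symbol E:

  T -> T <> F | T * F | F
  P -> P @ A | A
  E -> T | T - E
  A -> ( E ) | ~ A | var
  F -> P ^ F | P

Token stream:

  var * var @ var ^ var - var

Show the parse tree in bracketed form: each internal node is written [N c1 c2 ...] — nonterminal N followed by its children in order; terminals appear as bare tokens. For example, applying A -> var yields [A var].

[E [T [T [F [P [A var]]]] * [F [P [P [A var]] @ [A var]] ^ [F [P [A var]]]]] - [E [T [F [P [A var]]]]]]

E
T - E
T * F - E
F * F - E
P * F - E
A * F - E
var * F - E
var * P ^ F - E
var * P @ A ^ F - E
var * A @ A ^ F - E
var * var @ A ^ F - E
var * var @ var ^ F - E
var * var @ var ^ P - E
var * var @ var ^ A - E
var * var @ var ^ var - E
var * var @ var ^ var - T
var * var @ var ^ var - F
var * var @ var ^ var - P
var * var @ var ^ var - A
var * var @ var ^ var - var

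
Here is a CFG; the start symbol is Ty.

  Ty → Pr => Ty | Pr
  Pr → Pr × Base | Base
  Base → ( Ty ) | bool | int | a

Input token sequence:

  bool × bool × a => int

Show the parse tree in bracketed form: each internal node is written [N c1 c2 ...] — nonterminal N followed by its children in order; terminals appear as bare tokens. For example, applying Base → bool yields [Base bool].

[Ty [Pr [Pr [Pr [Base bool]] × [Base bool]] × [Base a]] => [Ty [Pr [Base int]]]]

Ty
Pr => Ty
Pr × Base => Ty
Pr × Base × Base => Ty
Base × Base × Base => Ty
bool × Base × Base => Ty
bool × bool × Base => Ty
bool × bool × a => Ty
bool × bool × a => Pr
bool × bool × a => Base
bool × bool × a => int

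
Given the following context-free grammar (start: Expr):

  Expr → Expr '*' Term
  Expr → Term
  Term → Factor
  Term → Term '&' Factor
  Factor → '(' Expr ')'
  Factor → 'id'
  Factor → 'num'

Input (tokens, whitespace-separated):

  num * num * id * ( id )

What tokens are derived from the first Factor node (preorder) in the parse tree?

[Expr [Expr [Expr [Expr [Term [Factor num]]] * [Term [Factor num]]] * [Term [Factor id]]] * [Term [Factor ( [Expr [Term [Factor id]]] )]]]

num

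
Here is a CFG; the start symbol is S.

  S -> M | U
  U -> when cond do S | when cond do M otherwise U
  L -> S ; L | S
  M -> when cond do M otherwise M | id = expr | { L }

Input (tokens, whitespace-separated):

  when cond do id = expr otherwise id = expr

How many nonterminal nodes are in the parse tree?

4

[S [M when cond do [M id = expr] otherwise [M id = expr]]]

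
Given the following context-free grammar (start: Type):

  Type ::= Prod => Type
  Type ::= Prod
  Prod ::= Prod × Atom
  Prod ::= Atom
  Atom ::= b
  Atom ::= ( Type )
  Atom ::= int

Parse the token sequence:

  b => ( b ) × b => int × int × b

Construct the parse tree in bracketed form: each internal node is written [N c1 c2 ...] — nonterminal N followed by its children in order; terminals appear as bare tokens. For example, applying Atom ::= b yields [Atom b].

[Type [Prod [Atom b]] => [Type [Prod [Prod [Atom ( [Type [Prod [Atom b]]] )]] × [Atom b]] => [Type [Prod [Prod [Prod [Atom int]] × [Atom int]] × [Atom b]]]]]

Type
Prod => Type
Atom => Type
b => Type
b => Prod => Type
b => Prod × Atom => Type
b => Atom × Atom => Type
b => ( Type ) × Atom => Type
b => ( Prod ) × Atom => Type
b => ( Atom ) × Atom => Type
b => ( b ) × Atom => Type
b => ( b ) × b => Type
b => ( b ) × b => Prod
b => ( b ) × b => Prod × Atom
b => ( b ) × b => Prod × Atom × Atom
b => ( b ) × b => Atom × Atom × Atom
b => ( b ) × b => int × Atom × Atom
b => ( b ) × b => int × int × Atom
b => ( b ) × b => int × int × b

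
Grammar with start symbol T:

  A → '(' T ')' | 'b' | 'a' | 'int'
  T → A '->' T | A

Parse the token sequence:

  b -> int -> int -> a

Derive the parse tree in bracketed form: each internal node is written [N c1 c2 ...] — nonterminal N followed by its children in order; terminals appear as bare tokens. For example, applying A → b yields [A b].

[T [A b] -> [T [A int] -> [T [A int] -> [T [A a]]]]]

T
A -> T
b -> T
b -> A -> T
b -> int -> T
b -> int -> A -> T
b -> int -> int -> T
b -> int -> int -> A
b -> int -> int -> a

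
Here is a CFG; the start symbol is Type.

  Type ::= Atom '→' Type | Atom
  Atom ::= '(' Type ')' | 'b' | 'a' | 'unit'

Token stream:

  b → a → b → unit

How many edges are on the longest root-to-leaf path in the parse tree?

[Type [Atom b] → [Type [Atom a] → [Type [Atom b] → [Type [Atom unit]]]]]

5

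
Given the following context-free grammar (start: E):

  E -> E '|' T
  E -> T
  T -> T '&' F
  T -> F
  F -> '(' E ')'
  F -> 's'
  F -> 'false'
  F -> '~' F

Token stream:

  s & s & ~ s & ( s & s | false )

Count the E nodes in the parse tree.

3

[E [T [T [T [T [F s]] & [F s]] & [F ~ [F s]]] & [F ( [E [E [T [T [F s]] & [F s]]] | [T [F false]]] )]]]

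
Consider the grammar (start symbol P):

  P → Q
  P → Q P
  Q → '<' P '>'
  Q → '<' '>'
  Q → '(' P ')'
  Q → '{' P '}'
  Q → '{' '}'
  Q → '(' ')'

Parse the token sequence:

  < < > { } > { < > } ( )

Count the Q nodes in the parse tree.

[P [Q < [P [Q < >] [P [Q { }]]] >] [P [Q { [P [Q < >]] }] [P [Q ( )]]]]

6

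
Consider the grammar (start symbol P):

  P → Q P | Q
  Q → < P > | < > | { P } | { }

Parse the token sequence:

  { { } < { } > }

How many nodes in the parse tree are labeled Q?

[P [Q { [P [Q { }] [P [Q < [P [Q { }]] >]]] }]]

4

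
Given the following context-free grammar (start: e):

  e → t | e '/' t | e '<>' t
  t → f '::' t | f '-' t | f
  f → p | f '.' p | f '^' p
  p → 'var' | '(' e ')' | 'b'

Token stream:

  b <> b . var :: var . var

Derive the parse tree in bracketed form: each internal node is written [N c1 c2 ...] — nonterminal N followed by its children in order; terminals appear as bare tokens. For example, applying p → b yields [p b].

e
e <> t
t <> t
f <> t
p <> t
b <> t
b <> f :: t
b <> f . p :: t
b <> p . p :: t
b <> b . p :: t
b <> b . var :: t
b <> b . var :: f
b <> b . var :: f . p
b <> b . var :: p . p
b <> b . var :: var . p
b <> b . var :: var . var

[e [e [t [f [p b]]]] <> [t [f [f [p b]] . [p var]] :: [t [f [f [p var]] . [p var]]]]]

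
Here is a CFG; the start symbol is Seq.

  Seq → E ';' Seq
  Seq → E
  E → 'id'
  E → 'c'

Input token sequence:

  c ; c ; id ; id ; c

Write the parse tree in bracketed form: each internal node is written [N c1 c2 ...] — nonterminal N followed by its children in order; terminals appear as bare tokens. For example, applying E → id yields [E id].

Seq
E ; Seq
c ; Seq
c ; E ; Seq
c ; c ; Seq
c ; c ; E ; Seq
c ; c ; id ; Seq
c ; c ; id ; E ; Seq
c ; c ; id ; id ; Seq
c ; c ; id ; id ; E
c ; c ; id ; id ; c

[Seq [E c] ; [Seq [E c] ; [Seq [E id] ; [Seq [E id] ; [Seq [E c]]]]]]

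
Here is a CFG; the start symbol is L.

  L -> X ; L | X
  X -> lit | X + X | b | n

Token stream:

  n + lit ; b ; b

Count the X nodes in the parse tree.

5

[L [X [X n] + [X lit]] ; [L [X b] ; [L [X b]]]]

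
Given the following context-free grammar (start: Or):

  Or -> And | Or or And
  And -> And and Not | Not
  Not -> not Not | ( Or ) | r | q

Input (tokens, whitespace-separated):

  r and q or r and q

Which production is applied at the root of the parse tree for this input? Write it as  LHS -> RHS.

Or -> Or or And

[Or [Or [And [And [Not r]] and [Not q]]] or [And [And [Not r]] and [Not q]]]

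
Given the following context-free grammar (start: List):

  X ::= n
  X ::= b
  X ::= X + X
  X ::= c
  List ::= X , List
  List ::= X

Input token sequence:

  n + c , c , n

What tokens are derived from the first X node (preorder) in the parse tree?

n + c

[List [X [X n] + [X c]] , [List [X c] , [List [X n]]]]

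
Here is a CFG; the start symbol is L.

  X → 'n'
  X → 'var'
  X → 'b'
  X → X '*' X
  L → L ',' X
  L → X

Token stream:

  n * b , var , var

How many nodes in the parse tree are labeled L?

3

[L [L [L [X [X n] * [X b]]] , [X var]] , [X var]]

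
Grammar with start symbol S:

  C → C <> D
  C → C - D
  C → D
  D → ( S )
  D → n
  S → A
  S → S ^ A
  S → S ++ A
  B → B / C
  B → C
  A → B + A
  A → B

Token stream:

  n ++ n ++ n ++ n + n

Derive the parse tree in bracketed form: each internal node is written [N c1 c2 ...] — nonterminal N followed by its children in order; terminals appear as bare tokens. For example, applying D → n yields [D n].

[S [S [S [S [A [B [C [D n]]]]] ++ [A [B [C [D n]]]]] ++ [A [B [C [D n]]]]] ++ [A [B [C [D n]]] + [A [B [C [D n]]]]]]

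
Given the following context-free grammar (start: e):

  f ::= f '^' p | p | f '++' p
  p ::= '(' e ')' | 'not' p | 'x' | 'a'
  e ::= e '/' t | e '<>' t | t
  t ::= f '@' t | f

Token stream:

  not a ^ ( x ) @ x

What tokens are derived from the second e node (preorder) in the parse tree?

x

[e [t [f [f [p not [p a]]] ^ [p ( [e [t [f [p x]]]] )]] @ [t [f [p x]]]]]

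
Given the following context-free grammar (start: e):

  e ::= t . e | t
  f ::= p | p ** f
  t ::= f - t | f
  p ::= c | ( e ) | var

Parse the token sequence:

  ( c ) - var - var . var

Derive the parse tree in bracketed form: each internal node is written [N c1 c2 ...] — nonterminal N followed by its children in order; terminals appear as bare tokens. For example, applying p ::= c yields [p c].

[e [t [f [p ( [e [t [f [p c]]]] )]] - [t [f [p var]] - [t [f [p var]]]]] . [e [t [f [p var]]]]]

e
t . e
f - t . e
p - t . e
( e ) - t . e
( t ) - t . e
( f ) - t . e
( p ) - t . e
( c ) - t . e
( c ) - f - t . e
( c ) - p - t . e
( c ) - var - t . e
( c ) - var - f . e
( c ) - var - p . e
( c ) - var - var . e
( c ) - var - var . t
( c ) - var - var . f
( c ) - var - var . p
( c ) - var - var . var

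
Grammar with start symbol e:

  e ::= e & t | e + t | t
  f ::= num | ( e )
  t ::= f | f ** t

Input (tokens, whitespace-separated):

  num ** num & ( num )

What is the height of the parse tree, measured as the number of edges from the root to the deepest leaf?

6

[e [e [t [f num] ** [t [f num]]]] & [t [f ( [e [t [f num]]] )]]]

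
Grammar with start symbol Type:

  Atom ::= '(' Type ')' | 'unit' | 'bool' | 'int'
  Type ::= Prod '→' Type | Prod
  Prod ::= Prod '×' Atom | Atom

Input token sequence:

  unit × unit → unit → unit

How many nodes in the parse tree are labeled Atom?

[Type [Prod [Prod [Atom unit]] × [Atom unit]] → [Type [Prod [Atom unit]] → [Type [Prod [Atom unit]]]]]

4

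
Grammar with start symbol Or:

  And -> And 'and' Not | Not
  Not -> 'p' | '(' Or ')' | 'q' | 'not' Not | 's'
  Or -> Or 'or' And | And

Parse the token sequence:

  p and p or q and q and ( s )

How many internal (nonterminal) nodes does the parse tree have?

[Or [Or [And [And [Not p]] and [Not p]]] or [And [And [And [Not q]] and [Not q]] and [Not ( [Or [And [Not s]]] )]]]

15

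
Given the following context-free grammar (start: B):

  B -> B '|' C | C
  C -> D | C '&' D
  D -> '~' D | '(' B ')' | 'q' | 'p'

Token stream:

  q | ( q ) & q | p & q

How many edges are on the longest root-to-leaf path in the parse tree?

8

[B [B [B [C [D q]]] | [C [C [D ( [B [C [D q]]] )]] & [D q]]] | [C [C [D p]] & [D q]]]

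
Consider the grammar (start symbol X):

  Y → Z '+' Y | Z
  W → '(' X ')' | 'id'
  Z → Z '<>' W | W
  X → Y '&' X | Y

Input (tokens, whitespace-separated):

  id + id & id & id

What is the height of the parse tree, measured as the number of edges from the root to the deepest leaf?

6

[X [Y [Z [W id]] + [Y [Z [W id]]]] & [X [Y [Z [W id]]] & [X [Y [Z [W id]]]]]]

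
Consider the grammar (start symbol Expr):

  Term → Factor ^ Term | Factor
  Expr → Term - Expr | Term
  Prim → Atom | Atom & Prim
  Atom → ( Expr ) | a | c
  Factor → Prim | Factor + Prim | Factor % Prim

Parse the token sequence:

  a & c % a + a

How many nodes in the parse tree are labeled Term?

[Expr [Term [Factor [Factor [Factor [Prim [Atom a] & [Prim [Atom c]]]] % [Prim [Atom a]]] + [Prim [Atom a]]]]]

1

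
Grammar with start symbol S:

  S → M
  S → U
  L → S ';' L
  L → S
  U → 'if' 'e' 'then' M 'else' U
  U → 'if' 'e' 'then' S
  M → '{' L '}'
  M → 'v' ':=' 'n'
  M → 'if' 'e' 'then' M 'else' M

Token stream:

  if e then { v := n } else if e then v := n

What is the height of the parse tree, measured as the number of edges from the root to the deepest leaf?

[S [U if e then [M { [L [S [M v := n]]] }] else [U if e then [S [M v := n]]]]]

6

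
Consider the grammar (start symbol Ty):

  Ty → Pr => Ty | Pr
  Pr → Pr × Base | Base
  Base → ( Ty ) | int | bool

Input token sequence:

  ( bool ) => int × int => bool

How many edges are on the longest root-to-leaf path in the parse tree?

[Ty [Pr [Base ( [Ty [Pr [Base bool]]] )]] => [Ty [Pr [Pr [Base int]] × [Base int]] => [Ty [Pr [Base bool]]]]]

6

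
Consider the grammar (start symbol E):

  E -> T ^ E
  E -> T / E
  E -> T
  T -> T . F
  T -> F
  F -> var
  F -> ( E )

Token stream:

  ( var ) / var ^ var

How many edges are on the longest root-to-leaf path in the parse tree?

6

[E [T [F ( [E [T [F var]]] )]] / [E [T [F var]] ^ [E [T [F var]]]]]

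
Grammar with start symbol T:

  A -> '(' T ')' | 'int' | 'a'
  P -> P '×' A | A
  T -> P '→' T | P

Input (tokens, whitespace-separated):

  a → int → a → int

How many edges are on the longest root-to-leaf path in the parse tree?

6

[T [P [A a]] → [T [P [A int]] → [T [P [A a]] → [T [P [A int]]]]]]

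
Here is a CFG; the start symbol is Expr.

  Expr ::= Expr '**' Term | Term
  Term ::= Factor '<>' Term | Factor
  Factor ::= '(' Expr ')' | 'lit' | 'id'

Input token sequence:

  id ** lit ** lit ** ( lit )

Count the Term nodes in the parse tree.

[Expr [Expr [Expr [Expr [Term [Factor id]]] ** [Term [Factor lit]]] ** [Term [Factor lit]]] ** [Term [Factor ( [Expr [Term [Factor lit]]] )]]]

5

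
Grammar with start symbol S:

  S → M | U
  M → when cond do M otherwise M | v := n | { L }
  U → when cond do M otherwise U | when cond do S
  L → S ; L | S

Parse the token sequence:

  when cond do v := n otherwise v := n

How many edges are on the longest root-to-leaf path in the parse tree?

[S [M when cond do [M v := n] otherwise [M v := n]]]

3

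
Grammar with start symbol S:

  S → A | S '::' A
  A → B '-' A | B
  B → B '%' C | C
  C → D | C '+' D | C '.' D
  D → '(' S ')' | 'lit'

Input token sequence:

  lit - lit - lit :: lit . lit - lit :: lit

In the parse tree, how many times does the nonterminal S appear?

[S [S [S [A [B [C [D lit]]] - [A [B [C [D lit]]] - [A [B [C [D lit]]]]]]] :: [A [B [C [C [D lit]] . [D lit]]] - [A [B [C [D lit]]]]]] :: [A [B [C [D lit]]]]]

3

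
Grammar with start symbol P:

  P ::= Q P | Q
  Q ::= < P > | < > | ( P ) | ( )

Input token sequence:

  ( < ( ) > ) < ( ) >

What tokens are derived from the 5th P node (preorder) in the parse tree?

[P [Q ( [P [Q < [P [Q ( )]] >]] )] [P [Q < [P [Q ( )]] >]]]

( )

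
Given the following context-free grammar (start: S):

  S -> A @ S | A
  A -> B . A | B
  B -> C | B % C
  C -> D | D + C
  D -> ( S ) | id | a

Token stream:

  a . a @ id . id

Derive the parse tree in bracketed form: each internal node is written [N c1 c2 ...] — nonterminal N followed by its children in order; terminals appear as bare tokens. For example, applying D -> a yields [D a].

[S [A [B [C [D a]]] . [A [B [C [D a]]]]] @ [S [A [B [C [D id]]] . [A [B [C [D id]]]]]]]

S
A @ S
B . A @ S
C . A @ S
D . A @ S
a . A @ S
a . B @ S
a . C @ S
a . D @ S
a . a @ S
a . a @ A
a . a @ B . A
a . a @ C . A
a . a @ D . A
a . a @ id . A
a . a @ id . B
a . a @ id . C
a . a @ id . D
a . a @ id . id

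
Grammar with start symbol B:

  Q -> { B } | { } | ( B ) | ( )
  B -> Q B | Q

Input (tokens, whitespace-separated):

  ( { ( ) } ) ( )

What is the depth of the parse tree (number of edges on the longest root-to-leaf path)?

6

[B [Q ( [B [Q { [B [Q ( )]] }]] )] [B [Q ( )]]]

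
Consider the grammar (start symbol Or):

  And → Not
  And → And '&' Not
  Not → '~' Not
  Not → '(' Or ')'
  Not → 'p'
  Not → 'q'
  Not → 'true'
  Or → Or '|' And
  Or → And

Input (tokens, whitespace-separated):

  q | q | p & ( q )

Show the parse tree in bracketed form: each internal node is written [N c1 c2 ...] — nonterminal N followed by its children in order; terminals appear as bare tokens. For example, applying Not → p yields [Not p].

Or
Or | And
Or | And | And
And | And | And
Not | And | And
q | And | And
q | Not | And
q | q | And
q | q | And & Not
q | q | Not & Not
q | q | p & Not
q | q | p & ( Or )
q | q | p & ( And )
q | q | p & ( Not )
q | q | p & ( q )

[Or [Or [Or [And [Not q]]] | [And [Not q]]] | [And [And [Not p]] & [Not ( [Or [And [Not q]]] )]]]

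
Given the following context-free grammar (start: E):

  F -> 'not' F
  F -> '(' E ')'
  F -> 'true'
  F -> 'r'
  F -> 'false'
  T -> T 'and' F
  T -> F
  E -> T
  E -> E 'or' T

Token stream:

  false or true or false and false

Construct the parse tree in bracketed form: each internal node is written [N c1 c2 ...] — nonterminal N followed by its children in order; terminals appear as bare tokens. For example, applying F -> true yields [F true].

[E [E [E [T [F false]]] or [T [F true]]] or [T [T [F false]] and [F false]]]

E
E or T
E or T or T
T or T or T
F or T or T
false or T or T
false or F or T
false or true or T
false or true or T and F
false or true or F and F
false or true or false and F
false or true or false and false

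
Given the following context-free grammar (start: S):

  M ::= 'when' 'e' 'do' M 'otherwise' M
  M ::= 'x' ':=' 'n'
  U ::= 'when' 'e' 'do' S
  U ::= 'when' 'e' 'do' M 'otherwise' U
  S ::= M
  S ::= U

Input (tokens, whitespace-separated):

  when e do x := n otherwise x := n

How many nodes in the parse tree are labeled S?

[S [M when e do [M x := n] otherwise [M x := n]]]

1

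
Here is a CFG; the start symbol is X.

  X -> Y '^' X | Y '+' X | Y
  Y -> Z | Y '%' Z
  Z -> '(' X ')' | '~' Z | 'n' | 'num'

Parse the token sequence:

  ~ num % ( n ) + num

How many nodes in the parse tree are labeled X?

[X [Y [Y [Z ~ [Z num]]] % [Z ( [X [Y [Z n]]] )]] + [X [Y [Z num]]]]

3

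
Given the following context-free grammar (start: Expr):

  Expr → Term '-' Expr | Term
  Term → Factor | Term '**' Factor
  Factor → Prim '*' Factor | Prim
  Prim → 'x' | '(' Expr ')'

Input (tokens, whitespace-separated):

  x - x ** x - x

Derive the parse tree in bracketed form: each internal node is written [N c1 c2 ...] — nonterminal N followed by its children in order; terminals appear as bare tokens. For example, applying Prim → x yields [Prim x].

Expr
Term - Expr
Factor - Expr
Prim - Expr
x - Expr
x - Term - Expr
x - Term ** Factor - Expr
x - Factor ** Factor - Expr
x - Prim ** Factor - Expr
x - x ** Factor - Expr
x - x ** Prim - Expr
x - x ** x - Expr
x - x ** x - Term
x - x ** x - Factor
x - x ** x - Prim
x - x ** x - x

[Expr [Term [Factor [Prim x]]] - [Expr [Term [Term [Factor [Prim x]]] ** [Factor [Prim x]]] - [Expr [Term [Factor [Prim x]]]]]]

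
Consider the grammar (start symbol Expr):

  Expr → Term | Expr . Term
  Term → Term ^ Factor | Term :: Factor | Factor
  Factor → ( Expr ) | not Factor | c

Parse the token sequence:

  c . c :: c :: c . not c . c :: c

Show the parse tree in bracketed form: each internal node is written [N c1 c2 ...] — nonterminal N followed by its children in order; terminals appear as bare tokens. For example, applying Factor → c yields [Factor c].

[Expr [Expr [Expr [Expr [Term [Factor c]]] . [Term [Term [Term [Factor c]] :: [Factor c]] :: [Factor c]]] . [Term [Factor not [Factor c]]]] . [Term [Term [Factor c]] :: [Factor c]]]

Expr
Expr . Term
Expr . Term . Term
Expr . Term . Term . Term
Term . Term . Term . Term
Factor . Term . Term . Term
c . Term . Term . Term
c . Term :: Factor . Term . Term
c . Term :: Factor :: Factor . Term . Term
c . Factor :: Factor :: Factor . Term . Term
c . c :: Factor :: Factor . Term . Term
c . c :: c :: Factor . Term . Term
c . c :: c :: c . Term . Term
c . c :: c :: c . Factor . Term
c . c :: c :: c . not Factor . Term
c . c :: c :: c . not c . Term
c . c :: c :: c . not c . Term :: Factor
c . c :: c :: c . not c . Factor :: Factor
c . c :: c :: c . not c . c :: Factor
c . c :: c :: c . not c . c :: c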